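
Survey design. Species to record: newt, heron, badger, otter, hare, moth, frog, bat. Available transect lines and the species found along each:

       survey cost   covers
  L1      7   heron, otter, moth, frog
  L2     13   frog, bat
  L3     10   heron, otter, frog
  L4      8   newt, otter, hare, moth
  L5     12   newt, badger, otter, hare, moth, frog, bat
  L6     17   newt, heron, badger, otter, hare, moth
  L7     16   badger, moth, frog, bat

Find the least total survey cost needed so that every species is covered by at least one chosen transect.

L1, L5 cover every species at survey cost 7 + 12 = 19.
Any cover uses at least 2 transects; among all covering selections none totals below 19.

19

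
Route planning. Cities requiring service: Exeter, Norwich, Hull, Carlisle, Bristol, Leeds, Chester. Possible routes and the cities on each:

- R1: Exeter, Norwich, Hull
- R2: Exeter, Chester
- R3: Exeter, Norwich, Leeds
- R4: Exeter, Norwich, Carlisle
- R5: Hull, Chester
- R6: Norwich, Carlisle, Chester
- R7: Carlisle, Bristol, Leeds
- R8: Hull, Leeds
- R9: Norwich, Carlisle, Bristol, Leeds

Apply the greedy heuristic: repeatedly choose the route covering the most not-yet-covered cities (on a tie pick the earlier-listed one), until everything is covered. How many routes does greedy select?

Pick 1: R9 covers 4 new cities (Norwich, Carlisle, Bristol, Leeds).
Pick 2: R1 covers 2 new cities (Exeter, Hull).
Pick 3: R2 covers 1 new cities (Chester).
Greedy uses 3 routes.

3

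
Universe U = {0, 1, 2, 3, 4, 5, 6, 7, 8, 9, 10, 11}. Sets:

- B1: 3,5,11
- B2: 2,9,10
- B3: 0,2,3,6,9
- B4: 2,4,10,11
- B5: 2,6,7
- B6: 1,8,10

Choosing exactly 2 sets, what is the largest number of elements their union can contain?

Choosing B3, B4 covers {0, 2, 3, 4, 6, 9, 10, 11} — 8 elements.
No choice of 2 sets does better; here 1, 5, 7, 8 are left uncovered.

8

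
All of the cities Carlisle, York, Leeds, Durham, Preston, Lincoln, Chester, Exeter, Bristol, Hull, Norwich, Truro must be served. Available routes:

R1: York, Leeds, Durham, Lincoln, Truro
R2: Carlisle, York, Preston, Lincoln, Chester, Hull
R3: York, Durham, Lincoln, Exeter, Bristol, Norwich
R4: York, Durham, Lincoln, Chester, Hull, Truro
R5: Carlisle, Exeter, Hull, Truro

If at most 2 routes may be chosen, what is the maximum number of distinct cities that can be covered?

10

Choosing R2, R3 covers {Carlisle, York, Durham, Preston, Lincoln, Chester, Exeter, Bristol, Hull, Norwich} — 10 cities.
No choice of 2 routes does better; here Leeds, Truro are left uncovered.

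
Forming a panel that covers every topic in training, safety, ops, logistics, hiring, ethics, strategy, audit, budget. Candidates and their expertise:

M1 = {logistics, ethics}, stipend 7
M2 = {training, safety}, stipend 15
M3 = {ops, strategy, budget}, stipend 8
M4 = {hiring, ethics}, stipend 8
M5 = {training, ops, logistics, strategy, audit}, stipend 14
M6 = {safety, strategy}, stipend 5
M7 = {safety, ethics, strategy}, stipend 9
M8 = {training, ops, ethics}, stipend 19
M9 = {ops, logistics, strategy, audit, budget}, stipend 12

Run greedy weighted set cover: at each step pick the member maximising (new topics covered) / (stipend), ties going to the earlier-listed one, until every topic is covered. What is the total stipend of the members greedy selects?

Pick 1: M9 adds 5 new (ops, logistics, strategy, audit, budget) at stipend 12 (ratio 5/12).
Pick 2: M4 adds 2 new (hiring, ethics) at stipend 8 (ratio 2/8).
Pick 3: M6 adds 1 new (safety) at stipend 5 (ratio 1/5).
Pick 4: M5 adds 1 new (training) at stipend 14 (ratio 1/14).
Greedy total stipend: 12 + 8 + 5 + 14 = 39. (The true optimum is 35, so greedy overshoots here.)

39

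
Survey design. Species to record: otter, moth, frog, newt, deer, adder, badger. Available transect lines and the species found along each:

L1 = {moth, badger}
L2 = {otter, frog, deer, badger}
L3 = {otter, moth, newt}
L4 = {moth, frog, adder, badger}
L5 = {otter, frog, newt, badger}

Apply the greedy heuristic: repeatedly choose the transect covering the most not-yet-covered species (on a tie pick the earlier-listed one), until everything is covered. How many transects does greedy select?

Pick 1: L2 covers 4 new species (otter, frog, deer, badger).
Pick 2: L3 covers 2 new species (moth, newt).
Pick 3: L4 covers 1 new species (adder).
Greedy uses 3 transects.

3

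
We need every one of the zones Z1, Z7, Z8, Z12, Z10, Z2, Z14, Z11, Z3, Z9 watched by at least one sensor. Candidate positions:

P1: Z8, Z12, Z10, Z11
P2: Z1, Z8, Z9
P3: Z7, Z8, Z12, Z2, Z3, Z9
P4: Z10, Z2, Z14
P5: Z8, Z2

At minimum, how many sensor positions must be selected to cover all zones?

4

P1, P2, P3, P4 together cover {Z1, Z7, Z8, Z12, Z10, Z2, Z14, Z11, Z3, Z9} — every zone.
No 3 of the 5 sensor positions cover everything (all 10 triples fall short), so 4 is minimum.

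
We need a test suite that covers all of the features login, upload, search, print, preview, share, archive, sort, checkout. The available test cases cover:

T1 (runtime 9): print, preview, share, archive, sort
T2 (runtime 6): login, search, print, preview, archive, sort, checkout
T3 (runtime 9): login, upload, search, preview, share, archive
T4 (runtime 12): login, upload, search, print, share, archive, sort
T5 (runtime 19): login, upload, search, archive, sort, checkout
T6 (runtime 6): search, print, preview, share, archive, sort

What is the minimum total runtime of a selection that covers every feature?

15

T2, T3 cover every feature at runtime 6 + 9 = 15.
Any cover uses at least 2 test cases; among all covering selections none totals below 15.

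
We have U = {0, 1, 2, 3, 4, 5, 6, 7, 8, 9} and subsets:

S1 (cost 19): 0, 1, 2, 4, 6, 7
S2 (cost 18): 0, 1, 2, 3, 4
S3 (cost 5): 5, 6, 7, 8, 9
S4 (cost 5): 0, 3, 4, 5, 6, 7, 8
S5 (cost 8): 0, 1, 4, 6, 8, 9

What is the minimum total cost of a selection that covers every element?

23

S2, S3 cover every element at cost 18 + 5 = 23.
Any cover uses at least 2 sets; among all covering selections none totals below 23.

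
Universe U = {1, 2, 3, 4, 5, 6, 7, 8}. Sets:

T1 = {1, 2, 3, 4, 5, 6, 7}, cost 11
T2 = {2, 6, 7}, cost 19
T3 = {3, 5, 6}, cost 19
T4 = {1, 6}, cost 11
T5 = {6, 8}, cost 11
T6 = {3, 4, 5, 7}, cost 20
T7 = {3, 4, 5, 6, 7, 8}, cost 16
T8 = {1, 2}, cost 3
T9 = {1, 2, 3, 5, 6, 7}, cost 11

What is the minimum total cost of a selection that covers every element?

19

T7, T8 cover every element at cost 16 + 3 = 19.
Any cover uses at least 2 sets; among all covering selections none totals below 19.
Greedy by coverage-per-cost would pick T8, T1, T5 for 25 — worse than the optimum 19.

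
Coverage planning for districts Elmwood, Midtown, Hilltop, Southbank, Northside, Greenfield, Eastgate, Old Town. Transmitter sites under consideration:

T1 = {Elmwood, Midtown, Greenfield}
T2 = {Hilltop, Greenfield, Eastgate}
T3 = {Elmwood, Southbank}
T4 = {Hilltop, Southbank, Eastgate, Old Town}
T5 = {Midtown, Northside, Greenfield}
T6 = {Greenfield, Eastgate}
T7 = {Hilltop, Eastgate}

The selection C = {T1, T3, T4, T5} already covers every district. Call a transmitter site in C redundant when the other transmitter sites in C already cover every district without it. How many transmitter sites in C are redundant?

Drop T1: the rest still cover every district — redundant.
Drop T3: the rest still cover every district — redundant.
Drop T4: Hilltop, Eastgate, Old Town uncovered — not redundant.
Drop T5: Northside uncovered — not redundant.
2 redundant: T1, T3.

2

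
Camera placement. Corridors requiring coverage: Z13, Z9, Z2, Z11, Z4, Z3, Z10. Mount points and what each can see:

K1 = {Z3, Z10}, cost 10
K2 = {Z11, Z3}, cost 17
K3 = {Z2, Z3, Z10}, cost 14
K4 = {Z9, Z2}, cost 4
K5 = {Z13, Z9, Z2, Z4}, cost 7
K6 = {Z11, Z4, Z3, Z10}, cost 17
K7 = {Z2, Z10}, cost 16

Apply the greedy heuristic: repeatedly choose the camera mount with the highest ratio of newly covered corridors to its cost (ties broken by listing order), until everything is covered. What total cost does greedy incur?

34

Pick 1: K5 adds 4 new (Z13, Z9, Z2, Z4) at cost 7 (ratio 4/7).
Pick 2: K1 adds 2 new (Z3, Z10) at cost 10 (ratio 2/10).
Pick 3: K2 adds 1 new (Z11) at cost 17 (ratio 1/17).
Greedy total cost: 7 + 10 + 17 = 34. (The true optimum is 24, so greedy overshoots here.)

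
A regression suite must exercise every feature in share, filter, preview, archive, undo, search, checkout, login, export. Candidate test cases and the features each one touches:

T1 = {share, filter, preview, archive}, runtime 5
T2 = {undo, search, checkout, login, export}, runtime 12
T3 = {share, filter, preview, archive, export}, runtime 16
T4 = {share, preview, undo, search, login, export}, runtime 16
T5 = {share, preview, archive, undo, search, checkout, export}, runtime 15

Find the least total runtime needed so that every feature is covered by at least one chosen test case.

17

T1, T2 cover every feature at runtime 5 + 12 = 17.
Any cover uses at least 2 test cases; among all covering selections none totals below 17.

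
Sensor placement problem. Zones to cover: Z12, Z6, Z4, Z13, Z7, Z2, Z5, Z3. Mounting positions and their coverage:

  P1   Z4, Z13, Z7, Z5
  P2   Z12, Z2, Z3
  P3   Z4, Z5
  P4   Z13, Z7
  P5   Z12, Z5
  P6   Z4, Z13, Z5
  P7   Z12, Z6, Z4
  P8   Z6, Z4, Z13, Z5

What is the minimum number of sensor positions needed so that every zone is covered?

3

P1, P2, P7 together cover {Z12, Z6, Z4, Z13, Z7, Z2, Z5, Z3} — every zone.
No 2 of the 8 sensor positions cover everything (all 28 pairs fall short), so 3 is minimum.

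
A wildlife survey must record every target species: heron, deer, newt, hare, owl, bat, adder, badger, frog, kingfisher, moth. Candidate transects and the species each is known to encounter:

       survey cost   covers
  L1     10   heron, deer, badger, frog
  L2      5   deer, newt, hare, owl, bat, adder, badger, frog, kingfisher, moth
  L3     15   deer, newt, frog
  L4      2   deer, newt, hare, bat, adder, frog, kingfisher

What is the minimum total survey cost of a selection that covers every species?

15

L1, L2 cover every species at survey cost 10 + 5 = 15.
Any cover uses at least 2 transects; among all covering selections none totals below 15.
Greedy by coverage-per-survey cost would pick L4, L2, L1 for 17 — worse than the optimum 15.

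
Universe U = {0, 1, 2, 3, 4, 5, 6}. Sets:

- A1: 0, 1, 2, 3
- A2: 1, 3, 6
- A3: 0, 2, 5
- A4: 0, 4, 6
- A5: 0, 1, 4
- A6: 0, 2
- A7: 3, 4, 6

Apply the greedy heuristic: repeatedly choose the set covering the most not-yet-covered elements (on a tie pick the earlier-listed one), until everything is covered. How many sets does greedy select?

3

Pick 1: A1 covers 4 new elements (0, 1, 2, 3).
Pick 2: A4 covers 2 new elements (4, 6).
Pick 3: A3 covers 1 new elements (5).
Greedy uses 3 sets.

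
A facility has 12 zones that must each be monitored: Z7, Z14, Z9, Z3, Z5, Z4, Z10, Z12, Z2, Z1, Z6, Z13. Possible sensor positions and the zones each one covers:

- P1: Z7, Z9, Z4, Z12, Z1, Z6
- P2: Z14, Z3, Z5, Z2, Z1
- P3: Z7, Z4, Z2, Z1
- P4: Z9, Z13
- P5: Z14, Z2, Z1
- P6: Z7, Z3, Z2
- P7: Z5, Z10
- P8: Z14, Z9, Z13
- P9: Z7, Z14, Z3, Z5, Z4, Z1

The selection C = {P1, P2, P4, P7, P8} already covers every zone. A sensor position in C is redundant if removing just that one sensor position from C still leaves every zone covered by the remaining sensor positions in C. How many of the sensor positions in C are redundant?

2

Drop P1: Z7, Z4, Z12, Z6 uncovered — not redundant.
Drop P2: Z3, Z2 uncovered — not redundant.
Drop P4: the rest still cover every zone — redundant.
Drop P7: Z10 uncovered — not redundant.
Drop P8: the rest still cover every zone — redundant.
2 redundant: P4, P8.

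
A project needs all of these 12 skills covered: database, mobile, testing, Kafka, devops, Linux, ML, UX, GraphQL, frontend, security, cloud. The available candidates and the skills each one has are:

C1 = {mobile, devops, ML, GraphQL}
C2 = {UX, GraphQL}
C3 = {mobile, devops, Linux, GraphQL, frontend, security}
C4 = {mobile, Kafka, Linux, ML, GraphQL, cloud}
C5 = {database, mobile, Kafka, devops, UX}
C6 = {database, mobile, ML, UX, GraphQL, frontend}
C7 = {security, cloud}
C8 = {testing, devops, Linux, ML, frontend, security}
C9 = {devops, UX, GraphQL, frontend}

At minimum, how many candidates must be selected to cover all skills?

C4, C5, C8 together cover {database, mobile, testing, Kafka, devops, Linux, ML, UX, GraphQL, frontend, security, cloud} — every skill.
No 2 of the 9 candidates cover everything (all 36 pairs fall short), so 3 is minimum.

3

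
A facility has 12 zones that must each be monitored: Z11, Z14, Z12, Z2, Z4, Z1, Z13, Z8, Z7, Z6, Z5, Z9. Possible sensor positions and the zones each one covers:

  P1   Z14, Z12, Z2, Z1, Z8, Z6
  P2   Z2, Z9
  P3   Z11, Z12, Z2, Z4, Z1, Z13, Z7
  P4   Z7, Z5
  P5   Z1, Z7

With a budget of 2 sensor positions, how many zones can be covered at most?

10

Choosing P1, P3 covers {Z11, Z14, Z12, Z2, Z4, Z1, Z13, Z8, Z7, Z6} — 10 zones.
No choice of 2 sensor positions does better; here Z5, Z9 are left uncovered.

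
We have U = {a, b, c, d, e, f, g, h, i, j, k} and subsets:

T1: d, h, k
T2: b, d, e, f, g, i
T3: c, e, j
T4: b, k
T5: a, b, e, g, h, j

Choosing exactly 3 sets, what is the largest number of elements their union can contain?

Choosing T1, T2, T3 covers {b, c, d, e, f, g, h, i, j, k} — 10 elements.
No choice of 3 sets does better; here a is left uncovered.

10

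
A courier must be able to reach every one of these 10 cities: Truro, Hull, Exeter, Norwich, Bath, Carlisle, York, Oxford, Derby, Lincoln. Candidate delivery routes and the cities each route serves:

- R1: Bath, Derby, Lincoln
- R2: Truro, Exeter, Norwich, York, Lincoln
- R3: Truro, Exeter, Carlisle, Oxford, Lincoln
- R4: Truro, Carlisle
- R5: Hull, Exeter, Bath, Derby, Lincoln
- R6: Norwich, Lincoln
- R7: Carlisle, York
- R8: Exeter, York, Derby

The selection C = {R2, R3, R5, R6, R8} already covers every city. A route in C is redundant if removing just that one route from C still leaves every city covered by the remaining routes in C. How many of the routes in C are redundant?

3

Drop R2: the rest still cover every city — redundant.
Drop R3: Carlisle, Oxford uncovered — not redundant.
Drop R5: Hull, Bath uncovered — not redundant.
Drop R6: the rest still cover every city — redundant.
Drop R8: the rest still cover every city — redundant.
3 redundant: R2, R6, R8.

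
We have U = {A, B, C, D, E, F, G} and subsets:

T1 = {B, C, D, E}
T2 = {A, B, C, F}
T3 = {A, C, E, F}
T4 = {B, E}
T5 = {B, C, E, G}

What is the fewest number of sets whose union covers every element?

3

T1, T2, T5 together cover {A, B, C, D, E, F, G} — every element.
No 2 of the 5 sets cover everything (all 10 pairs fall short), so 3 is minimum.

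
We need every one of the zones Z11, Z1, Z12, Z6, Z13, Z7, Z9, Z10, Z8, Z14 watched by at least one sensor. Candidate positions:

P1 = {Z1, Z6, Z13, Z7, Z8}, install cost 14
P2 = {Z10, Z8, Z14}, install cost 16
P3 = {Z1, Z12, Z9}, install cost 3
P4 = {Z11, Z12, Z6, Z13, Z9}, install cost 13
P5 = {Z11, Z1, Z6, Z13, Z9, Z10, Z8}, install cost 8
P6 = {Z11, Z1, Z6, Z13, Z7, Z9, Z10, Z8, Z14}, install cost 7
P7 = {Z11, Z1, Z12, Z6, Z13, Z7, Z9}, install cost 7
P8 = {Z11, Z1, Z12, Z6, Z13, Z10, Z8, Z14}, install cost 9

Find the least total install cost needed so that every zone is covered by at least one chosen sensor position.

10

P3, P6 cover every zone at install cost 3 + 7 = 10.
Any cover uses at least 2 sensor positions; among all covering selections none totals below 10.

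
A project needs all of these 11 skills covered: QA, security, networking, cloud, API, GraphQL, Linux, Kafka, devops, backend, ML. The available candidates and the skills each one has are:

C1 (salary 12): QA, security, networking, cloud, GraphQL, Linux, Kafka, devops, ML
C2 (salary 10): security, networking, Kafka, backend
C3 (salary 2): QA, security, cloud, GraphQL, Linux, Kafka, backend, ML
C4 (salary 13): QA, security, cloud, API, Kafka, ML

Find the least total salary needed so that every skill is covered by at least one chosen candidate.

27

C1, C3, C4 cover every skill at salary 12 + 2 + 13 = 27.
Any cover uses at least 3 candidates; among all covering selections none totals below 27.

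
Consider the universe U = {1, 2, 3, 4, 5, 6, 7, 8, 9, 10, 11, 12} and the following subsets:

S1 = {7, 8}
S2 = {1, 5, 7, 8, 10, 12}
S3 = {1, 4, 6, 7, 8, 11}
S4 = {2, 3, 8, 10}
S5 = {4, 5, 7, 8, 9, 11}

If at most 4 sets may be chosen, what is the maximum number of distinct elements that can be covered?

12

Choosing S2, S3, S4, S5 covers {1, 2, 3, 4, 5, 6, 7, 8, 9, 10, 11, 12} — 12 elements.
That is all 12 elements.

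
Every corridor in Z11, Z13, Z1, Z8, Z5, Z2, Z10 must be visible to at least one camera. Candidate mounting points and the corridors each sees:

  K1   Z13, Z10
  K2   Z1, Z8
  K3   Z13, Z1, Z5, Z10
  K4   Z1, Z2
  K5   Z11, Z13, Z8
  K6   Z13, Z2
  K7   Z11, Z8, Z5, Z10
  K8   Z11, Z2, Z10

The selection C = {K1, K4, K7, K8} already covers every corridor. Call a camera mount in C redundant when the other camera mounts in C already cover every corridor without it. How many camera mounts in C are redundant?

1

Drop K1: Z13 uncovered — not redundant.
Drop K4: Z1 uncovered — not redundant.
Drop K7: Z8, Z5 uncovered — not redundant.
Drop K8: the rest still cover every corridor — redundant.
1 redundant: K8.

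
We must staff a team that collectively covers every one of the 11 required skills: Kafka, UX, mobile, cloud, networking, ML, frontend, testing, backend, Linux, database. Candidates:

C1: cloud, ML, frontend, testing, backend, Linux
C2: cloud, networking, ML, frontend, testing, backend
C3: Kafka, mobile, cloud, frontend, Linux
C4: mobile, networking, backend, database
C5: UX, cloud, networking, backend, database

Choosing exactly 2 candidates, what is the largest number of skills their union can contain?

Choosing C1, C4 covers {mobile, cloud, networking, ML, frontend, testing, backend, Linux, database} — 9 skills.
No choice of 2 candidates does better; here Kafka, UX are left uncovered.

9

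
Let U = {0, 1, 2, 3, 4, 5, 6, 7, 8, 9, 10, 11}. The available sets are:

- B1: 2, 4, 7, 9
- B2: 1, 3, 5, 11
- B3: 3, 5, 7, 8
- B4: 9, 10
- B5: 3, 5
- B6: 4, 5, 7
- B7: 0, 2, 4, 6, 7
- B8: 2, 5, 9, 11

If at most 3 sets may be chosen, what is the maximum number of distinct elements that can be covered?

Choosing B2, B4, B7 covers {0, 1, 2, 3, 4, 5, 6, 7, 9, 10, 11} — 11 elements.
No choice of 3 sets does better; here 8 is left uncovered.

11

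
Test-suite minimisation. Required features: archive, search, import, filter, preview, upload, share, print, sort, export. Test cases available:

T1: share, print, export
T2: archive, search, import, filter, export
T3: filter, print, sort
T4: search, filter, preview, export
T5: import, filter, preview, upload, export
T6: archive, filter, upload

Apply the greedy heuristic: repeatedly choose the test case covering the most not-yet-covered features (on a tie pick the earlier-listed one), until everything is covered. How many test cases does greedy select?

4

Pick 1: T2 covers 5 new features (archive, search, import, filter, export).
Pick 2: T1 covers 2 new features (share, print).
Pick 3: T5 covers 2 new features (preview, upload).
Pick 4: T3 covers 1 new features (sort).
Greedy uses 4 test cases.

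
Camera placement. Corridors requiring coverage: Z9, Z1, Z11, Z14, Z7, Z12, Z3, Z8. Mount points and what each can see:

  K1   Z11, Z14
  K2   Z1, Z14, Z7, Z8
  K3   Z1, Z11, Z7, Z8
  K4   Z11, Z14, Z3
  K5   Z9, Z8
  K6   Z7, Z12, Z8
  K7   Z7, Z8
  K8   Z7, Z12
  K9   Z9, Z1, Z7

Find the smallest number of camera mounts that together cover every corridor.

3

K4, K6, K9 together cover {Z9, Z1, Z11, Z14, Z7, Z12, Z3, Z8} — every corridor.
No 2 of the 9 camera mounts cover everything (all 36 pairs fall short), so 3 is minimum.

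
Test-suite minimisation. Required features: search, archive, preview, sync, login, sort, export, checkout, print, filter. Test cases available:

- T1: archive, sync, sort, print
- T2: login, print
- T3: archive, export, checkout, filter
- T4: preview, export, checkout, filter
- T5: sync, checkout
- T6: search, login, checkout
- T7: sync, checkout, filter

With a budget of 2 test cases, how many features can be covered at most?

Choosing T1, T4 covers {archive, preview, sync, sort, export, checkout, print, filter} — 8 features.
No choice of 2 test cases does better; here search, login are left uncovered.

8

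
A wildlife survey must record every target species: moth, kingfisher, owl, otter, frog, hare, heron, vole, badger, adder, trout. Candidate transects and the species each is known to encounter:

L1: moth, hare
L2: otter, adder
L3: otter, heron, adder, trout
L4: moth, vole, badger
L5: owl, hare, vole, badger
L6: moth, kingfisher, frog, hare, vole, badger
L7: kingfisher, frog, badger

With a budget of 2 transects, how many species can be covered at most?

10

Choosing L3, L6 covers {moth, kingfisher, otter, frog, hare, heron, vole, badger, adder, trout} — 10 species.
No choice of 2 transects does better; here owl is left uncovered.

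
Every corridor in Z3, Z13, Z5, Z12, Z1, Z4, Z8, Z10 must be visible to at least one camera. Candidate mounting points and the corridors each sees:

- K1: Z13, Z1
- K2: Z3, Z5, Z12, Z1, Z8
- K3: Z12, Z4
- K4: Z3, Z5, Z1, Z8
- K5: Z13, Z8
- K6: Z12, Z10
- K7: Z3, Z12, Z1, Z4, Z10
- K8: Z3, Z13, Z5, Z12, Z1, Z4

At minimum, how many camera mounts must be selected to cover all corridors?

K1, K2, K7 together cover {Z3, Z13, Z5, Z12, Z1, Z4, Z8, Z10} — every corridor.
No 2 of the 8 camera mounts cover everything (all 28 pairs fall short), so 3 is minimum.

3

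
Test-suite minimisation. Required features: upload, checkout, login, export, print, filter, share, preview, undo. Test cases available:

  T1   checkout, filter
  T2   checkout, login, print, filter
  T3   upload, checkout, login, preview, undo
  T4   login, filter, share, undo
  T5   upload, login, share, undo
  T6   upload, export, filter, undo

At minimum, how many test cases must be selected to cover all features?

4

T2, T3, T4, T6 together cover {upload, checkout, login, export, print, filter, share, preview, undo} — every feature.
No 3 of the 6 test cases cover everything (all 20 triples fall short), so 4 is minimum.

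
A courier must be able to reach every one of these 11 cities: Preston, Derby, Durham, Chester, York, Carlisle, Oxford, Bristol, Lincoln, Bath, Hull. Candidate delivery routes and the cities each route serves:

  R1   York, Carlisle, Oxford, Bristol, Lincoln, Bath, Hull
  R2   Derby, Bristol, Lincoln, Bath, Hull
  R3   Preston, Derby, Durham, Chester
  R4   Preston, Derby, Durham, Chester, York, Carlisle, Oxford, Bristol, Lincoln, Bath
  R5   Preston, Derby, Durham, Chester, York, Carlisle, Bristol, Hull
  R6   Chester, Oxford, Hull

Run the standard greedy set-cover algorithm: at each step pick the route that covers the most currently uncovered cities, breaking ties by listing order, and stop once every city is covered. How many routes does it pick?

2

Pick 1: R4 covers 10 new cities (Preston, Derby, Durham, Chester, York, Carlisle, Oxford, Bristol, Lincoln, Bath).
Pick 2: R1 covers 1 new cities (Hull).
Greedy uses 2 routes.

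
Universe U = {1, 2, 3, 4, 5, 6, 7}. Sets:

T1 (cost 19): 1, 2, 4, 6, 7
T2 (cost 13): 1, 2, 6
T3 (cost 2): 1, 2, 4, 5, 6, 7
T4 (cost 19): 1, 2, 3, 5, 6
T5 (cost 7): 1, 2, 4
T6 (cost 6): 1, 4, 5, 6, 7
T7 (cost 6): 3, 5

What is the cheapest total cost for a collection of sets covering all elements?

T3, T7 cover every element at cost 2 + 6 = 8.
Any cover uses at least 2 sets; among all covering selections none totals below 8.

8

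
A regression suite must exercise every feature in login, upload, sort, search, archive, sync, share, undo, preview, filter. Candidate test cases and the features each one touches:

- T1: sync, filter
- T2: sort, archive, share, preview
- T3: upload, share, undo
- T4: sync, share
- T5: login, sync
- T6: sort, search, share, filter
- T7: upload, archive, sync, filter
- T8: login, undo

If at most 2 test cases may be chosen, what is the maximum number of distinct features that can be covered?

7

Choosing T2, T7 covers {upload, sort, archive, sync, share, preview, filter} — 7 features.
No choice of 2 test cases does better; here login, search, undo are left uncovered.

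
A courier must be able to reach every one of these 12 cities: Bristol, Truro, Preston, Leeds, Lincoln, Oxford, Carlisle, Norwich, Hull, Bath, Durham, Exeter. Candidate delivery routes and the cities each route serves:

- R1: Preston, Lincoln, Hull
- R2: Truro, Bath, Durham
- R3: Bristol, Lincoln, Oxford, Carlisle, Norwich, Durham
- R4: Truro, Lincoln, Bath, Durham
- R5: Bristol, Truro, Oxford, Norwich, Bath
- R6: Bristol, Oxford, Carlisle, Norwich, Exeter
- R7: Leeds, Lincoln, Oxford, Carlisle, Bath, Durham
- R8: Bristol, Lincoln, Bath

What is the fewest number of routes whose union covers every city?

R1, R2, R6, R7 together cover {Bristol, Truro, Preston, Leeds, Lincoln, Oxford, Carlisle, Norwich, Hull, Bath, Durham, Exeter} — every city.
No 3 of the 8 routes cover everything (all 56 triples fall short), so 4 is minimum.
Greedy (largest uncovered first) would take R3, R1, R2, R6, R7 — 5 routes — but 4 suffice.

4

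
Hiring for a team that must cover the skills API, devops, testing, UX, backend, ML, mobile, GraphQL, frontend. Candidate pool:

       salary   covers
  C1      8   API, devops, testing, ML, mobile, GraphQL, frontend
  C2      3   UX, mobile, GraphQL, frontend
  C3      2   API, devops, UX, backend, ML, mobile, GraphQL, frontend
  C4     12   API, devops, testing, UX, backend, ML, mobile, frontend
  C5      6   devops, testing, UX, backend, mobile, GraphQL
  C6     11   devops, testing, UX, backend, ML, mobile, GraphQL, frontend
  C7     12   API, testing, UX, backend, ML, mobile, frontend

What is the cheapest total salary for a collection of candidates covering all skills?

8

C3, C5 cover every skill at salary 2 + 6 = 8.
Any cover uses at least 2 candidates; among all covering selections none totals below 8.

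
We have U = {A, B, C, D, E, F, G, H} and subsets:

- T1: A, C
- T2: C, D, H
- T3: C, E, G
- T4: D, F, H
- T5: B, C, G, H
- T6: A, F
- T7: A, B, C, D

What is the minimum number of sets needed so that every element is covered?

T3, T4, T7 together cover {A, B, C, D, E, F, G, H} — every element.
No 2 of the 7 sets cover everything (all 21 pairs fall short), so 3 is minimum.

3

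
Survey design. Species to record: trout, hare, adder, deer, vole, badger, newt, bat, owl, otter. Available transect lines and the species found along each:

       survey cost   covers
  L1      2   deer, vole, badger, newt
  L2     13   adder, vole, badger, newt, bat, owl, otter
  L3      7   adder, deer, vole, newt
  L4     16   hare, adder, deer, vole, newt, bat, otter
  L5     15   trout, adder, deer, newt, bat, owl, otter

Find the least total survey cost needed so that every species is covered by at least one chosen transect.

L1, L4, L5 cover every species at survey cost 2 + 16 + 15 = 33.
Any cover uses at least 3 transects; among all covering selections none totals below 33.

33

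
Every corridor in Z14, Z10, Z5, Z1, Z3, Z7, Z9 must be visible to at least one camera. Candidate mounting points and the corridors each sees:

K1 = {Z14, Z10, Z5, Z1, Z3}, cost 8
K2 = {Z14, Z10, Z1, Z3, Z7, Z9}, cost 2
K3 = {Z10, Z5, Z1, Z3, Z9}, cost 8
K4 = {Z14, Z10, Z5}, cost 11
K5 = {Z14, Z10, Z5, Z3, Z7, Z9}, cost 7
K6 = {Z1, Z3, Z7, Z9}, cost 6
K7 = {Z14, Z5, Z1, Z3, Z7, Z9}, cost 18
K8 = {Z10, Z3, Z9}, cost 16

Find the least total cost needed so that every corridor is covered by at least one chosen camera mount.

9

K2, K5 cover every corridor at cost 2 + 7 = 9.
Any cover uses at least 2 camera mounts; among all covering selections none totals below 9.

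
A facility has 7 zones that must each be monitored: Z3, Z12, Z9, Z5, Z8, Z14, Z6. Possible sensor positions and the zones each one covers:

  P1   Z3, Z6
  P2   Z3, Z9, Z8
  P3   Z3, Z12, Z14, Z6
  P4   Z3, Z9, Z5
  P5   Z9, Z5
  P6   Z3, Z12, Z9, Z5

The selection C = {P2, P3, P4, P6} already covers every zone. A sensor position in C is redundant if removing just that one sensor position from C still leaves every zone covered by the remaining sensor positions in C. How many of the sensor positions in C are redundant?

Drop P2: Z8 uncovered — not redundant.
Drop P3: Z14, Z6 uncovered — not redundant.
Drop P4: the rest still cover every zone — redundant.
Drop P6: the rest still cover every zone — redundant.
2 redundant: P4, P6.

2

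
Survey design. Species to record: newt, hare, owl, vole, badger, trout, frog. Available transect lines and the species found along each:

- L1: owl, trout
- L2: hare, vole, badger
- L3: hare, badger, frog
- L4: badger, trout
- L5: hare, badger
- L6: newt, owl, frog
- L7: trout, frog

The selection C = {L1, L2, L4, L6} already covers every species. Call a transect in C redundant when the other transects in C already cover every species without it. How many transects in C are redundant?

2

Drop L1: the rest still cover every species — redundant.
Drop L2: hare, vole uncovered — not redundant.
Drop L4: the rest still cover every species — redundant.
Drop L6: newt, frog uncovered — not redundant.
2 redundant: L1, L4.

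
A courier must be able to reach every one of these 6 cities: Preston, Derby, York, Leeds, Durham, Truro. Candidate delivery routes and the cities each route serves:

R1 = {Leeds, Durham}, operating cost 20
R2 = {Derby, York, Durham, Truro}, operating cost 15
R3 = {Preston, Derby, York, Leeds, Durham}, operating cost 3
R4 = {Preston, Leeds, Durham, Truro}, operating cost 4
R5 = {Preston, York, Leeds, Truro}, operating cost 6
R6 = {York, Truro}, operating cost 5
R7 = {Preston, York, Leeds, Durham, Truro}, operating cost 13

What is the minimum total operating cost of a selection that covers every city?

7

R3, R4 cover every city at operating cost 3 + 4 = 7.
Any cover uses at least 2 routes; among all covering selections none totals below 7.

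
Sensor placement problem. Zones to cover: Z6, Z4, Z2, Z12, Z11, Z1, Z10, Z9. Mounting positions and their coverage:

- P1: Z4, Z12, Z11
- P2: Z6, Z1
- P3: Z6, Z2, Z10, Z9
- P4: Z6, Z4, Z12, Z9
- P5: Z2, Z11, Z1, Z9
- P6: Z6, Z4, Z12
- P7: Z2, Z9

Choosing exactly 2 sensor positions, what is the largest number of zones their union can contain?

7

Choosing P1, P3 covers {Z6, Z4, Z2, Z12, Z11, Z10, Z9} — 7 zones.
No choice of 2 sensor positions does better; here Z1 is left uncovered.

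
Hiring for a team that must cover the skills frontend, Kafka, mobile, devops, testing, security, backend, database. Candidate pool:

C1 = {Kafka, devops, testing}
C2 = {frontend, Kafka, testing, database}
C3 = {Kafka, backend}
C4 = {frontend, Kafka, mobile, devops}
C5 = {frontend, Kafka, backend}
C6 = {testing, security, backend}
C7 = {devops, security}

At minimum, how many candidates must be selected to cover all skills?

C2, C4, C6 together cover {frontend, Kafka, mobile, devops, testing, security, backend, database} — every skill.
No 2 of the 7 candidates cover everything (all 21 pairs fall short), so 3 is minimum.

3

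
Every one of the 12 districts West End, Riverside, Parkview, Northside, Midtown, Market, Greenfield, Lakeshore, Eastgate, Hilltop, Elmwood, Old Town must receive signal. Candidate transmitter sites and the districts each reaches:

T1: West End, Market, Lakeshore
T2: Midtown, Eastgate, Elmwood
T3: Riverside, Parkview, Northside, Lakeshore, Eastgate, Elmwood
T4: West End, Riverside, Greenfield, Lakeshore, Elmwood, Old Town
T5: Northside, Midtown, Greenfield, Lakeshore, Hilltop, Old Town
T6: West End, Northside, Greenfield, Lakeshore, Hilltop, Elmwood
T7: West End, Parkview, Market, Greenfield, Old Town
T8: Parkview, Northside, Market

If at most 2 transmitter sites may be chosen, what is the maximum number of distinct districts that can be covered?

10

Choosing T3, T5 covers {Riverside, Parkview, Northside, Midtown, Greenfield, Lakeshore, Eastgate, Hilltop, Elmwood, Old Town} — 10 districts.
No choice of 2 transmitter sites does better; here West End, Market are left uncovered.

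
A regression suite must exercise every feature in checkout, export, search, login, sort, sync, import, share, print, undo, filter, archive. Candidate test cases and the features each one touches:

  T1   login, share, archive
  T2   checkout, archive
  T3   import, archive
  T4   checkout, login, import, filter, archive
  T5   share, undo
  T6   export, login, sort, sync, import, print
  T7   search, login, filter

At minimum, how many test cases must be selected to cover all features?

T2, T5, T6, T7 together cover {checkout, export, search, login, sort, sync, import, share, print, undo, filter, archive} — every feature.
No 3 of the 7 test cases cover everything (all 35 triples fall short), so 4 is minimum.

4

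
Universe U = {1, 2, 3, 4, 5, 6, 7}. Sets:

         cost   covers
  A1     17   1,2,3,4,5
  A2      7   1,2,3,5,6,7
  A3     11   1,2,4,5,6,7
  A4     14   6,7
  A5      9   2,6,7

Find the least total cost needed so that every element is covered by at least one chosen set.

A2, A3 cover every element at cost 7 + 11 = 18.
Any cover uses at least 2 sets; among all covering selections none totals below 18.

18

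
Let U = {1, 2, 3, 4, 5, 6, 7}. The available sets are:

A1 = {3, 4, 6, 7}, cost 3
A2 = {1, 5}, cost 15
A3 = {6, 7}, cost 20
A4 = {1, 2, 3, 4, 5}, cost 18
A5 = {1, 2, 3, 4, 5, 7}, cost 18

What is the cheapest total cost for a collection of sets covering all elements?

A1, A4 cover every element at cost 3 + 18 = 21.
Any cover uses at least 2 sets; among all covering selections none totals below 21.

21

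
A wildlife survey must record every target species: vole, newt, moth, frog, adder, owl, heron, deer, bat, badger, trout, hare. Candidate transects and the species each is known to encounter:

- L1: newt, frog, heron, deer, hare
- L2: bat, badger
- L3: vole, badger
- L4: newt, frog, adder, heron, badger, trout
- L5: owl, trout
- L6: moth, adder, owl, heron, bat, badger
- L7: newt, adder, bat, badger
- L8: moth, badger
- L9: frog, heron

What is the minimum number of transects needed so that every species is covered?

4

L1, L3, L4, L6 together cover {vole, newt, moth, frog, adder, owl, heron, deer, bat, badger, trout, hare} — every species.
No 3 of the 9 transects cover everything (all 84 triples fall short), so 4 is minimum.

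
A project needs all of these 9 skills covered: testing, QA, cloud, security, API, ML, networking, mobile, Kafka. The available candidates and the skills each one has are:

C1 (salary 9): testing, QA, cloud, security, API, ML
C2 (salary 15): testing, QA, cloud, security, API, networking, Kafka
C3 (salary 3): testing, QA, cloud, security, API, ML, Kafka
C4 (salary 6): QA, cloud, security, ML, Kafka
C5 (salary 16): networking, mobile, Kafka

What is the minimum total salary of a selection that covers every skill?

19

C3, C5 cover every skill at salary 3 + 16 = 19.
Any cover uses at least 2 candidates; among all covering selections none totals below 19.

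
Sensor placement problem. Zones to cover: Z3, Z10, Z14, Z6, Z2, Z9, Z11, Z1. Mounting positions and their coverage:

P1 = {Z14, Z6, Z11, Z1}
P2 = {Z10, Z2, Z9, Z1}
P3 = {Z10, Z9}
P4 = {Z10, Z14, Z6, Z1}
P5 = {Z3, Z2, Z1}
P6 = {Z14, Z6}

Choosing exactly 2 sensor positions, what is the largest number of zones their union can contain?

Choosing P1, P2 covers {Z10, Z14, Z6, Z2, Z9, Z11, Z1} — 7 zones.
No choice of 2 sensor positions does better; here Z3 is left uncovered.

7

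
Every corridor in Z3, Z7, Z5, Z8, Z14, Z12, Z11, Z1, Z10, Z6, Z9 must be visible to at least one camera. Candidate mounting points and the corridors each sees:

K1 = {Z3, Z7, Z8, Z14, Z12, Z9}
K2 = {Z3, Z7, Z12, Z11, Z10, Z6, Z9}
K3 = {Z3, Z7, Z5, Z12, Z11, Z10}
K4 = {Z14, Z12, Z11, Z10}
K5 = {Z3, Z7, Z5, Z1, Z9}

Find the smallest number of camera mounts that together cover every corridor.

K1, K2, K5 together cover {Z3, Z7, Z5, Z8, Z14, Z12, Z11, Z1, Z10, Z6, Z9} — every corridor.
No 2 of the 5 camera mounts cover everything (all 10 pairs fall short), so 3 is minimum.

3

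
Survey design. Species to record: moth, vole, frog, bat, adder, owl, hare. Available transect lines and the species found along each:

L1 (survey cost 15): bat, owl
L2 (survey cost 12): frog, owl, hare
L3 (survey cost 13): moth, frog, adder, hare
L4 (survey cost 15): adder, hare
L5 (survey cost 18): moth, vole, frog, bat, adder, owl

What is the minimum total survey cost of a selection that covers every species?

30

L2, L5 cover every species at survey cost 12 + 18 = 30.
Any cover uses at least 2 transects; among all covering selections none totals below 30.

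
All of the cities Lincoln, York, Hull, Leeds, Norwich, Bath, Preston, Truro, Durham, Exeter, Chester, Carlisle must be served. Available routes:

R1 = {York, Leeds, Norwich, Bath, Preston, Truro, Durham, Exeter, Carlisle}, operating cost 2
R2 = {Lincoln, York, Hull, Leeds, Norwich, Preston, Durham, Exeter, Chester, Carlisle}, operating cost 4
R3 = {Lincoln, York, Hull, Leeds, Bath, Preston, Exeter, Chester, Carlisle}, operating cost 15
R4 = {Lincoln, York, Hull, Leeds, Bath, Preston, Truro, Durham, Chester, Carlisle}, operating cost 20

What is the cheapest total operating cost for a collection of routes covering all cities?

6

R1, R2 cover every city at operating cost 2 + 4 = 6.
Any cover uses at least 2 routes; among all covering selections none totals below 6.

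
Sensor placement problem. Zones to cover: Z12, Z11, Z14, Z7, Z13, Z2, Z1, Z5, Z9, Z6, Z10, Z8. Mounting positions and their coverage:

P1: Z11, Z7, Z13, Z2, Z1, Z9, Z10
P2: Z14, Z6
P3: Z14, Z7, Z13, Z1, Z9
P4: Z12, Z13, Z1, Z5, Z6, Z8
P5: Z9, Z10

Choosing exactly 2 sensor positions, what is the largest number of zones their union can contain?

Choosing P1, P4 covers {Z12, Z11, Z7, Z13, Z2, Z1, Z5, Z9, Z6, Z10, Z8} — 11 zones.
No choice of 2 sensor positions does better; here Z14 is left uncovered.

11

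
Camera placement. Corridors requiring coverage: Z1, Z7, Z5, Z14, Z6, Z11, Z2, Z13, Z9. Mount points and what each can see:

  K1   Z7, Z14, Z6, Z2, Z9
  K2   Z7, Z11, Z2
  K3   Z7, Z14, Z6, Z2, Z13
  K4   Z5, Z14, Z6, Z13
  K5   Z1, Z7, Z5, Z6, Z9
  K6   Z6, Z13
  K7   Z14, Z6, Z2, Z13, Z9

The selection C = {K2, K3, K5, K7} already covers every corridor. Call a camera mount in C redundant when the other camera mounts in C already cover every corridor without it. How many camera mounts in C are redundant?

Drop K2: Z11 uncovered — not redundant.
Drop K3: the rest still cover every corridor — redundant.
Drop K5: Z1, Z5 uncovered — not redundant.
Drop K7: the rest still cover every corridor — redundant.
2 redundant: K3, K7.

2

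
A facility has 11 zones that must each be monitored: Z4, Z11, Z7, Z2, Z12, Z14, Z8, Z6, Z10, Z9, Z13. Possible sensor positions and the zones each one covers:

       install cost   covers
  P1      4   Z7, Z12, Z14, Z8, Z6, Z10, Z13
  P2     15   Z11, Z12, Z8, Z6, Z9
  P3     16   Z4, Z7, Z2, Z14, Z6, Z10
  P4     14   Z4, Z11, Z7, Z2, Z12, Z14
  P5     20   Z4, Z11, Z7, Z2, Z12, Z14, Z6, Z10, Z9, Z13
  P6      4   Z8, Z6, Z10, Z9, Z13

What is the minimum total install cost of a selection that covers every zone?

P4, P6 cover every zone at install cost 14 + 4 = 18.
Any cover uses at least 2 sensor positions; among all covering selections none totals below 18.

18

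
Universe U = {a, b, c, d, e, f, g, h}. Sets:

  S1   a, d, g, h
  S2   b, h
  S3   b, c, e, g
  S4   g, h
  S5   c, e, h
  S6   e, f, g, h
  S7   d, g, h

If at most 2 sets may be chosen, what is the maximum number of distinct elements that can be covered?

7

Choosing S1, S3 covers {a, b, c, d, e, g, h} — 7 elements.
No choice of 2 sets does better; here f is left uncovered.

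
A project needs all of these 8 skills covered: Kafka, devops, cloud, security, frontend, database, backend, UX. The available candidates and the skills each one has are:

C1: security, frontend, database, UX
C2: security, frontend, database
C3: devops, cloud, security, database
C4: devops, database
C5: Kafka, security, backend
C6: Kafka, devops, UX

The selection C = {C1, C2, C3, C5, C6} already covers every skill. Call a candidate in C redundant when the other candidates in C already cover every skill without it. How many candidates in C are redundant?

3

Drop C1: the rest still cover every skill — redundant.
Drop C2: the rest still cover every skill — redundant.
Drop C3: cloud uncovered — not redundant.
Drop C5: backend uncovered — not redundant.
Drop C6: the rest still cover every skill — redundant.
3 redundant: C1, C2, C6.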